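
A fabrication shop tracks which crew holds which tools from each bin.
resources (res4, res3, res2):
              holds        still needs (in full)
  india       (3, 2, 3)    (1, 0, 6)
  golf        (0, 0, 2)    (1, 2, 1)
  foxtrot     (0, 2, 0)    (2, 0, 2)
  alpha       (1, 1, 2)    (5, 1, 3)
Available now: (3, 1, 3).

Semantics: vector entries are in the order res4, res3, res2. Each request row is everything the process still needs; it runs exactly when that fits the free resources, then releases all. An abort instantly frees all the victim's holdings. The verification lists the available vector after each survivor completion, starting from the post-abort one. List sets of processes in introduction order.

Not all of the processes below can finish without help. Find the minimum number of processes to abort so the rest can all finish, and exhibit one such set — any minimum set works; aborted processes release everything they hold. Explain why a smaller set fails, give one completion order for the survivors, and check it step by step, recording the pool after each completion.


Minimum abort set: alpha.
Key observation: no ordering could ever have run india before the abort of alpha; with (1, 1, 2) back in the pool it fits at step 3.
No smaller set exists: with zero aborts the deadlock remains.
The survivors complete as foxtrot, golf, india. Check, step by step (starting from the post-abort pool):
  pool = (4, 2, 5)
  run foxtrot (needs (2, 0, 2), free (4, 2, 5)); after release of (0, 2, 0) the pool is (4, 4, 5)
  run golf (needs (1, 2, 1), free (4, 4, 5)); after release of (0, 0, 2) the pool is (4, 4, 7)
  run india (needs (1, 0, 6), free (4, 4, 7)); after release of (3, 2, 3) the pool is (7, 6, 10)


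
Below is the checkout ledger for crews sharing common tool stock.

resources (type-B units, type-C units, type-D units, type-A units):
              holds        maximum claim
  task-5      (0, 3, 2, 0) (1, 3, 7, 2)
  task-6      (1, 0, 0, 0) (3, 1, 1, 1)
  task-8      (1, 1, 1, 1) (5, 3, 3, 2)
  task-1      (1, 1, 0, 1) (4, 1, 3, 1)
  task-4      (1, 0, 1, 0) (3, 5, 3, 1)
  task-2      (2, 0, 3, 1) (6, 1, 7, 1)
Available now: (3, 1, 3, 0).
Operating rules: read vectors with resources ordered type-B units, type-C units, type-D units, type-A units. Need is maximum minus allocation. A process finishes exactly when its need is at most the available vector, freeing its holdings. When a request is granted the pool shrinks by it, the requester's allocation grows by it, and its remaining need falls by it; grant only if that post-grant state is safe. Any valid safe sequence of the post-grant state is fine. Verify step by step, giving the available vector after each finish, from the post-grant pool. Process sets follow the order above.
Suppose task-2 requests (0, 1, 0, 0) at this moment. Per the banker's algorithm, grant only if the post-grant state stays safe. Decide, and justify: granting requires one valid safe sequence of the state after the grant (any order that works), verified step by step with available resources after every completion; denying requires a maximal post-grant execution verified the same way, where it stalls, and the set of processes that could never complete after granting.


DENY: after the grant no complete ordering would exist.
Key observation: after task-1, task-6 the pool peaks at (5, 1, 3, 1), and each blocked process is short somewhere: task-5 on type-D units, type-A units; task-8 on type-C units; task-4 on type-C units; task-2 on type-D units.
After a pretend grant, a maximal execution: task-1, task-6 — then nothing else fits. Verifying each step:
  pool = (3, 0, 3, 0)
  task-1 needs (3, 0, 3, 0) <= (3, 0, 3, 0) -> finishes; pool += (1, 1, 0, 1) = (4, 1, 3, 1)
  task-6 needs (2, 1, 1, 1) <= (4, 1, 3, 1) -> finishes; pool += (1, 0, 0, 0) = (5, 1, 3, 1)
  task-5 cannot run: need (1, 0, 5, 2) vs free (5, 1, 3, 1) (insufficient type-D units and type-A units)
  task-8 cannot run: need (4, 2, 2, 1) vs free (5, 1, 3, 1) (insufficient type-C units)
  task-4 cannot run: need (2, 5, 2, 1) vs free (5, 1, 3, 1) (insufficient type-C units)
  task-2 cannot run: need (4, 0, 4, 0) vs free (5, 1, 3, 1) (insufficient type-D units)
Had the request been granted, task-5, task-8, task-4 and task-2 could never finish.


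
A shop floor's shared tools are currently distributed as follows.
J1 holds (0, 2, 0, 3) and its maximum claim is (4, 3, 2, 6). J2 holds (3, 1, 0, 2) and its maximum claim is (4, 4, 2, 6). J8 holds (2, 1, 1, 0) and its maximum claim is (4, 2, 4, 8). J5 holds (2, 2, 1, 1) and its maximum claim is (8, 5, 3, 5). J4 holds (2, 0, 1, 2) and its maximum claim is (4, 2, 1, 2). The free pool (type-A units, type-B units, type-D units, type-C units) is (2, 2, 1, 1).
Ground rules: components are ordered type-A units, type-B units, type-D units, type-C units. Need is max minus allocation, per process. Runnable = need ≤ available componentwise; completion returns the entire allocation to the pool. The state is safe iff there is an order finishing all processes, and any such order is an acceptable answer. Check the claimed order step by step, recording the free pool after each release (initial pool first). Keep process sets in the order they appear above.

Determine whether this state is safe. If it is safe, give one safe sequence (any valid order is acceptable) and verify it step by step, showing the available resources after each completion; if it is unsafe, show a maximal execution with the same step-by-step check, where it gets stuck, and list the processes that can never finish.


SAFE — a valid safe sequence is J4, J1, J2, J5, J8.
Key observation: J4 marks the first exact bind of the order: its need (2, 2, 0, 0) fits the free (2, 2, 1, 1) with zero slack on a requested resource.
Step-by-step check:
  pool = (2, 2, 1, 1)
  run J4 (needs (2, 2, 0, 0), free (2, 2, 1, 1)); after release of (2, 0, 1, 2) the pool is (4, 2, 2, 3)
  run J1 (needs (4, 1, 2, 3), free (4, 2, 2, 3)); after release of (0, 2, 0, 3) the pool is (4, 4, 2, 6)
  run J2 (needs (1, 3, 2, 4), free (4, 4, 2, 6)); after release of (3, 1, 0, 2) the pool is (7, 5, 2, 8)
  run J5 (needs (6, 3, 2, 4), free (7, 5, 2, 8)); after release of (2, 2, 1, 1) the pool is (9, 7, 3, 9)
  run J8 (needs (2, 1, 3, 8), free (9, 7, 3, 9)); after release of (2, 1, 1, 0) the pool is (11, 8, 4, 9)


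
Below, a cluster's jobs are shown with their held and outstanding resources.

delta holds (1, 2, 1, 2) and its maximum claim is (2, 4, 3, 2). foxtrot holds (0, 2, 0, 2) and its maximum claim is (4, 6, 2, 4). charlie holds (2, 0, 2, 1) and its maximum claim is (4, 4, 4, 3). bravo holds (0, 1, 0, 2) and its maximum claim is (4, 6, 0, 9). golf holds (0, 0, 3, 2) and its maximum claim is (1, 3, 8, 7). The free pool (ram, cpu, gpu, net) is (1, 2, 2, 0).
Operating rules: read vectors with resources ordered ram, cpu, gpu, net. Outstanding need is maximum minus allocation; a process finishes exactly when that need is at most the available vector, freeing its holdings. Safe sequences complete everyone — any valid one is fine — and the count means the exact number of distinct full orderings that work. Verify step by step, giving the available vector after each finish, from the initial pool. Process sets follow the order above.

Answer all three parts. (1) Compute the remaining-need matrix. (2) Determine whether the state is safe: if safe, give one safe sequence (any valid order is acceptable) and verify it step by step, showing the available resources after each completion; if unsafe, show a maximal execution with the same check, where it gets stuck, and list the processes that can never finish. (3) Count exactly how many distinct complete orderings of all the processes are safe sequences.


(1) Need matrix, components ordered ram, cpu, gpu, net:
  delta: (1, 2, 2, 0)
  foxtrot: (4, 4, 2, 2)
  charlie: (2, 4, 2, 2)
  bravo: (4, 5, 0, 7)
  golf: (1, 3, 5, 5)
(2) The state is SAFE; one workable sequence: delta, charlie, foxtrot, golf, bravo.
Key observation: delta is the earliest step where a requested resource binds exactly: need (1, 2, 2, 0), pool (1, 2, 2, 0) at its turn.
Step-by-step check:
  pool = (1, 2, 2, 0)
  run delta (needs (1, 2, 2, 0), free (1, 2, 2, 0)); after release of (1, 2, 1, 2) the pool is (2, 4, 3, 2)
  run charlie (needs (2, 4, 2, 2), free (2, 4, 3, 2)); after release of (2, 0, 2, 1) the pool is (4, 4, 5, 3)
  run foxtrot (needs (4, 4, 2, 2), free (4, 4, 5, 3)); after release of (0, 2, 0, 2) the pool is (4, 6, 5, 5)
  run golf (needs (1, 3, 5, 5), free (4, 6, 5, 5)); after release of (0, 0, 3, 2) the pool is (4, 6, 8, 7)
  run bravo (needs (4, 5, 0, 7), free (4, 6, 8, 7)); after release of (0, 1, 0, 2) the pool is (4, 7, 8, 9)
(3) The exact count: 1 of the possible complete orderings is a safe sequence.


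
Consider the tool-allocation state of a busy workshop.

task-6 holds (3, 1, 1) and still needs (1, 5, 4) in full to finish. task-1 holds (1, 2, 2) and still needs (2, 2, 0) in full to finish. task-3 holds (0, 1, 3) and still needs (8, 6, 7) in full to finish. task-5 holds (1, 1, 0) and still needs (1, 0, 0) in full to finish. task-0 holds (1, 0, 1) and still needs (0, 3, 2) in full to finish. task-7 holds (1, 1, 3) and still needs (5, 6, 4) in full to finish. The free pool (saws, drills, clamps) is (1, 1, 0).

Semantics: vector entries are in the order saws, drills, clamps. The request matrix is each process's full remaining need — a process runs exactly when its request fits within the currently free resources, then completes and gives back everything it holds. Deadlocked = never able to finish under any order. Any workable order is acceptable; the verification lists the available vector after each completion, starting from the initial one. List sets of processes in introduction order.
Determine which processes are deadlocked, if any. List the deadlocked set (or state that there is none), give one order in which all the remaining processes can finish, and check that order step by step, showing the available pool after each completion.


The deadlocked set is task-6, task-3 and task-7.
Key observation: after task-5, task-1, task-0 complete, (4, 4, 3) is the best the pool ever gets, yet each leftover process wants more drills.
The rest can finish in the order task-5, task-1, task-0. Step-by-step check:
  pool = (1, 1, 0)
  run task-5 (needs (1, 0, 0), free (1, 1, 0)); after release of (1, 1, 0) the pool is (2, 2, 0)
  run task-1 (needs (2, 2, 0), free (2, 2, 0)); after release of (1, 2, 2) the pool is (3, 4, 2)
  run task-0 (needs (0, 3, 2), free (3, 4, 2)); after release of (1, 0, 1) the pool is (4, 4, 3)
The blocked processes can never fit:
  task-6 cannot run: need (1, 5, 4) vs free (4, 4, 3) (insufficient drills and clamps)
  task-3 cannot run: need (8, 6, 7) vs free (4, 4, 3) (insufficient saws, drills and clamps)
  task-7 cannot run: need (5, 6, 4) vs free (4, 4, 3) (insufficient saws, drills and clamps)


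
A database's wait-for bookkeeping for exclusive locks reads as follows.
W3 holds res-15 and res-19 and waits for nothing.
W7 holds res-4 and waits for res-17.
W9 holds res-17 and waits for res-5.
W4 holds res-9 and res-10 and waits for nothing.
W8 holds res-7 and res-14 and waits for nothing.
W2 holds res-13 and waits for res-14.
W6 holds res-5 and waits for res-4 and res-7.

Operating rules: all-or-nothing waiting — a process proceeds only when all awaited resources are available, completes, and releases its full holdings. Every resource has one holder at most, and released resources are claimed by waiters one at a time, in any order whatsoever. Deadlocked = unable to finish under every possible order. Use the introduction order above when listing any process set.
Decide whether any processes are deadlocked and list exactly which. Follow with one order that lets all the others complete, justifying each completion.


Deadlocked: W7, W9 and W6.
Key observation: the cycle W7 -> W9 -> W6 -> W7 can never break — each member waits on the next; no other process is dragged down with it.
One completion order for the rest: W3, W4, W8, W2.
Step-by-step check:
  run W3 (it waits on nothing); releases res-15 and res-19
  run W4 (it waits on nothing); releases res-9 and res-10
  run W8 (it waits on nothing); releases res-7 and res-14
  run W2 (all its waits — res-14 — are resolved); releases res-13


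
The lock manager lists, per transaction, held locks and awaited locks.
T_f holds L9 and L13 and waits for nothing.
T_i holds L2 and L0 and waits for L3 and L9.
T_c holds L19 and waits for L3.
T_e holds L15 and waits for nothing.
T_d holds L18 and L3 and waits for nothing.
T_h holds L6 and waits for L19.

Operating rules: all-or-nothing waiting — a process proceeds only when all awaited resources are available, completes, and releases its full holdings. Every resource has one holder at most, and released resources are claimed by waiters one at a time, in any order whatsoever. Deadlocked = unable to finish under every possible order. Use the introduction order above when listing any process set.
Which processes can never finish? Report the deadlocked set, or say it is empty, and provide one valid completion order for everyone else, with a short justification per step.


Nothing here is deadlocked.
Key observation: no waiting chain loops back on itself — every chain ends at a process that waits on nothing, so everyone eventually runs.
The rest can finish in the order T_f, T_d, T_c, T_h, T_e, T_i.
Check, step by step:
  T_f: no waits; runs immediately, freeing L9 and L13
  T_d: no waits; runs immediately, freeing L18 and L3
  run T_c (all its waits — L3 — are resolved); releases L19
  run T_h (all its waits — L19 — are resolved); releases L6
  T_e: no waits; runs immediately, freeing L15
  run T_i (all its waits — L3 and L9 — are resolved); releases L2 and L0


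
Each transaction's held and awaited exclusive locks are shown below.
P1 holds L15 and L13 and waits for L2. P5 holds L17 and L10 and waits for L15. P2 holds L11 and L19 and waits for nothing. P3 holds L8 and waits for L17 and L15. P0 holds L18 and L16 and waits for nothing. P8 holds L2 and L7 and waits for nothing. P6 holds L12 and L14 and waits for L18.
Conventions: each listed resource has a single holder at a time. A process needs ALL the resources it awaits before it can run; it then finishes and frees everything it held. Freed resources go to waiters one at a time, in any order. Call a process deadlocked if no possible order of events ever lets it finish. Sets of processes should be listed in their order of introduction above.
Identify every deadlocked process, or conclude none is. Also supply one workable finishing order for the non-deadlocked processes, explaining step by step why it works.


Nothing here is deadlocked.
Key observation: every chain of waits terminates; starting from the processes that wait on nothing, all the rest unlock in turn.
One completion order for the rest: P8, P2, P0, P1, P5, P6, P3.
Step-by-step check:
  run P8 (it waits on nothing); releases L2 and L7
  run P2 (it waits on nothing); releases L11 and L19
  run P0 (it waits on nothing); releases L18 and L16
  run P1 (all its waits — L2 — are resolved); releases L15 and L13
  run P5 (all its waits — L15 — are resolved); releases L17 and L10
  run P6 (all its waits — L18 — are resolved); releases L12 and L14
  run P3 (all its waits — L17 and L15 — are resolved); releases L8


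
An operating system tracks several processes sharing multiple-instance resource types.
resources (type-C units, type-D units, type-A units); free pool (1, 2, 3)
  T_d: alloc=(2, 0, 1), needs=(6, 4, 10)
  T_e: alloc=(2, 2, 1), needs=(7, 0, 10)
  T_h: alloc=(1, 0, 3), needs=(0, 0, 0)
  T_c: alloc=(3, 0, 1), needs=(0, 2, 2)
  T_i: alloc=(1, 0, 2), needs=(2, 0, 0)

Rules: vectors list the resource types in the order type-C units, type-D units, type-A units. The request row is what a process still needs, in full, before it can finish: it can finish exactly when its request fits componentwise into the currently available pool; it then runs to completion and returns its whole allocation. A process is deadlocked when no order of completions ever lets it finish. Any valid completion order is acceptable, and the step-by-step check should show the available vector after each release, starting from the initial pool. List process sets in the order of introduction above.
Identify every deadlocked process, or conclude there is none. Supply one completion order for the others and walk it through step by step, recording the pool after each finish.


The deadlocked set is T_d and T_e.
Key observation: even finishing T_c, T_h, T_i leaves just (6, 2, 9) free — too little type-A units for any of the remaining processes.
The rest can finish in the order T_c, T_h, T_i. Check, step by step:
  pool = (1, 2, 3)
  T_c needs (0, 2, 2) <= (1, 2, 3) -> finishes; pool += (3, 0, 1) = (4, 2, 4)
  T_h needs (0, 0, 0) <= (4, 2, 4) -> finishes; pool += (1, 0, 3) = (5, 2, 7)
  T_i needs (2, 0, 0) <= (5, 2, 7) -> finishes; pool += (1, 0, 2) = (6, 2, 9)
The blocked processes can never fit:
  T_d still needs (6, 4, 10) but only (6, 2, 9) is free — short on type-D units and type-A units
  T_e still needs (7, 0, 10) but only (6, 2, 9) is free — short on type-C units and type-A units


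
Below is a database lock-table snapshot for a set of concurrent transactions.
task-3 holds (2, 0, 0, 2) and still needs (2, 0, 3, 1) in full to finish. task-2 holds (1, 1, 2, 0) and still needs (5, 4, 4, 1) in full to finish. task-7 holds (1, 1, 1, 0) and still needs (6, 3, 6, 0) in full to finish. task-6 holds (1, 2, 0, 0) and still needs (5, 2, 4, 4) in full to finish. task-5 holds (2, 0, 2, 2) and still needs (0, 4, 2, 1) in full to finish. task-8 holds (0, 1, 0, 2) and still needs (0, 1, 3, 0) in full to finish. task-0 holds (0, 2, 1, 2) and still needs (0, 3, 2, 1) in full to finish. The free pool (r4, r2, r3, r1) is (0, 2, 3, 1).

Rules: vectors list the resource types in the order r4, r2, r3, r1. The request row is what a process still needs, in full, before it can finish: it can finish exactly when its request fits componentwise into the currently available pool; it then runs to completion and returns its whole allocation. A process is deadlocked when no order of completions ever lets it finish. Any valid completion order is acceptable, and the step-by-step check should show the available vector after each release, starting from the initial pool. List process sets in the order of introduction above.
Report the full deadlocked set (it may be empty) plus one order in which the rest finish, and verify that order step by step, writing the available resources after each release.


The deadlocked set is task-2, task-7 and task-6.
Key observation: no order helps: past task-8, task-0, task-5, task-3, the free pool tops out at (4, 5, 6, 9), below what each blocked process needs in r4.
A valid finishing order for the others: task-8, task-0, task-5, task-3. Check, step by step:
  pool = (0, 2, 3, 1)
  task-8: need (0, 1, 3, 0) fits (0, 2, 3, 1); releases (0, 1, 0, 2), pool now (0, 3, 3, 3)
  task-0: need (0, 3, 2, 1) fits (0, 3, 3, 3); releases (0, 2, 1, 2), pool now (0, 5, 4, 5)
  task-5: need (0, 4, 2, 1) fits (0, 5, 4, 5); releases (2, 0, 2, 2), pool now (2, 5, 6, 7)
  task-3: need (2, 0, 3, 1) fits (2, 5, 6, 7); releases (2, 0, 0, 2), pool now (4, 5, 6, 9)
The stuck group stays short no matter what:
  blocked: task-2 wants (5, 4, 4, 1), pool (4, 5, 6, 9) — not enough r4
  blocked: task-7 wants (6, 3, 6, 0), pool (4, 5, 6, 9) — not enough r4
  blocked: task-6 wants (5, 2, 4, 4), pool (4, 5, 6, 9) — not enough r4


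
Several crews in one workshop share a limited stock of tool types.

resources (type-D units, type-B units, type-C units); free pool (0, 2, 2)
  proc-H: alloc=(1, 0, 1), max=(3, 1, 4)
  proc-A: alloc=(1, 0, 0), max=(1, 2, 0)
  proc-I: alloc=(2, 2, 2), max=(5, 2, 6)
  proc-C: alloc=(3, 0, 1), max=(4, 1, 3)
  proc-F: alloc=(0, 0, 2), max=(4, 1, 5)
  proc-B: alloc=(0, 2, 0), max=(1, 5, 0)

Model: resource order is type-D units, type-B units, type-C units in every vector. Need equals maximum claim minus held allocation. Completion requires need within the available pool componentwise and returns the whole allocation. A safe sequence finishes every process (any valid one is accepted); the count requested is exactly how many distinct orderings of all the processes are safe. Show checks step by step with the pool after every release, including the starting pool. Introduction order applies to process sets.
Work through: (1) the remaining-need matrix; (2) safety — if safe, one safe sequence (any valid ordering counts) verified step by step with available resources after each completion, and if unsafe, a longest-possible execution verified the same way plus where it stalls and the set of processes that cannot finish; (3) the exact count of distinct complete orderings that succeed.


(1) Need matrix, components ordered type-D units, type-B units, type-C units:
  proc-H: (2, 1, 3)
  proc-A: (0, 2, 0)
  proc-I: (3, 0, 4)
  proc-C: (1, 1, 2)
  proc-F: (4, 1, 3)
  proc-B: (1, 3, 0)
(2) SAFE. One safe sequence: proc-A, proc-C, proc-H, proc-I, proc-F, proc-B.
Key observation: at proc-A the run first touches a limit — (0, 2, 0) against (0, 2, 2), exact on a resource it actually requests.
Check, step by step:
  pool = (0, 2, 2)
  proc-A: need (0, 2, 0) fits (0, 2, 2); releases (1, 0, 0), pool now (1, 2, 2)
  proc-C: need (1, 1, 2) fits (1, 2, 2); releases (3, 0, 1), pool now (4, 2, 3)
  proc-H: need (2, 1, 3) fits (4, 2, 3); releases (1, 0, 1), pool now (5, 2, 4)
  proc-I: need (3, 0, 4) fits (5, 2, 4); releases (2, 2, 2), pool now (7, 4, 6)
  proc-F: need (4, 1, 3) fits (7, 4, 6); releases (0, 0, 2), pool now (7, 4, 8)
  proc-B: need (1, 3, 0) fits (7, 4, 8); releases (0, 2, 0), pool now (7, 6, 8)
(3) Precisely 6 of the possible complete orderings are safe sequences.


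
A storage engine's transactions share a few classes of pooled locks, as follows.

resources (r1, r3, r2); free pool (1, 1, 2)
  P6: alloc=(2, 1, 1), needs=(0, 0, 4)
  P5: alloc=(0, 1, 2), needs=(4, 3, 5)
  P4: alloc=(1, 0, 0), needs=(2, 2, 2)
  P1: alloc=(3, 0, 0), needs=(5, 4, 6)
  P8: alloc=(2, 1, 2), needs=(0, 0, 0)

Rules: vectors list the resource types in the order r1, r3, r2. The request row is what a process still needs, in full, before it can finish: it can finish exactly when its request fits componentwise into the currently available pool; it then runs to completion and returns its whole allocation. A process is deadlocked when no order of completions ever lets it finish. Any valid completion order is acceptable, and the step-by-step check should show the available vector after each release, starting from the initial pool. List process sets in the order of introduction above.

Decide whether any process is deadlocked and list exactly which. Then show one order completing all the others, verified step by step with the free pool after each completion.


No process is deadlocked.
Key observation: beginning at P8, releases accumulate fast enough that every process eventually fits.
A valid finishing order for the others: P8, P6, P5, P4, P1. Step-by-step check:
  pool = (1, 1, 2)
  P8: need (0, 0, 0) fits (1, 1, 2); releases (2, 1, 2), pool now (3, 2, 4)
  P6: need (0, 0, 4) fits (3, 2, 4); releases (2, 1, 1), pool now (5, 3, 5)
  P5: need (4, 3, 5) fits (5, 3, 5); releases (0, 1, 2), pool now (5, 4, 7)
  P4: need (2, 2, 2) fits (5, 4, 7); releases (1, 0, 0), pool now (6, 4, 7)
  P1: need (5, 4, 6) fits (6, 4, 7); releases (3, 0, 0), pool now (9, 4, 7)


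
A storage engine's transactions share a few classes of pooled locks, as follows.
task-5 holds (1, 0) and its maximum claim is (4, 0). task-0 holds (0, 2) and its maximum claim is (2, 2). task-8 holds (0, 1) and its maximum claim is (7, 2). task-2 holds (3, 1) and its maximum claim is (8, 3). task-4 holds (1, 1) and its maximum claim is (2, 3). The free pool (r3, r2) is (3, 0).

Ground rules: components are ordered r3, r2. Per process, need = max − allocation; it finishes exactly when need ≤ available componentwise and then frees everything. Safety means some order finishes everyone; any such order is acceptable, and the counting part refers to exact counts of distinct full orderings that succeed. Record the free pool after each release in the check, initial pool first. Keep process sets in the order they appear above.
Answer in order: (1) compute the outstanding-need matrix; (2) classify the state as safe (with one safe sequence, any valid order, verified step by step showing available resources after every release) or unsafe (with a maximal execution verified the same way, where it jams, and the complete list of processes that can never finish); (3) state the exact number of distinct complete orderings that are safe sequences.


(1) Remaining need (order r3, r2):
  task-5: (3, 0)
  task-0: (2, 0)
  task-8: (7, 1)
  task-2: (5, 2)
  task-4: (1, 2)
(2) SAFE — a valid safe sequence is task-0, task-5, task-4, task-2, task-8.
Key observation: task-5 is the earliest step where a requested resource binds exactly: need (3, 0), pool (3, 2) at its turn.
Walking it through:
  pool = (3, 0)
  task-0 needs (2, 0) <= (3, 0) -> finishes; pool += (0, 2) = (3, 2)
  task-5 needs (3, 0) <= (3, 2) -> finishes; pool += (1, 0) = (4, 2)
  task-4 needs (1, 2) <= (4, 2) -> finishes; pool += (1, 1) = (5, 3)
  task-2 needs (5, 2) <= (5, 3) -> finishes; pool += (3, 1) = (8, 4)
  task-8 needs (7, 1) <= (8, 4) -> finishes; pool += (0, 1) = (8, 5)
(3) The exact count: 3 of the possible complete orderings are safe sequences.


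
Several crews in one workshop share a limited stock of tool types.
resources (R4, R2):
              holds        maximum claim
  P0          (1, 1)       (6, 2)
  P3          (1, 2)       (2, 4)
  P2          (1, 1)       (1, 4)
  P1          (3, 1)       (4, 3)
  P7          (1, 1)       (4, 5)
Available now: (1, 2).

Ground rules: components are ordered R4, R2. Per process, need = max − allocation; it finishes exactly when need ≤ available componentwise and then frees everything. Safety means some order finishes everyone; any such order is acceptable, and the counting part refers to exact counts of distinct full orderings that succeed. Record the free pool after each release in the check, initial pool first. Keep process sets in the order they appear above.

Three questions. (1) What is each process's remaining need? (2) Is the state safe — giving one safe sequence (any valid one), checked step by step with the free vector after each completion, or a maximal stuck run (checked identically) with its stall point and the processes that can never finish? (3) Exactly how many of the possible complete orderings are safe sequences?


(1) Remaining need (order R4, R2):
  P0: (5, 1)
  P3: (1, 2)
  P2: (0, 3)
  P1: (1, 2)
  P7: (3, 4)
(2) SAFE. One safe sequence: P1, P2, P3, P7, P0.
Key observation: the order's first zero-slack moment is P1 ((1, 2) needed, (1, 2) free — a requested resource with nothing to spare).
Verifying each step:
  pool = (1, 2)
  P1 needs (1, 2) <= (1, 2) -> finishes; pool += (3, 1) = (4, 3)
  P2 needs (0, 3) <= (4, 3) -> finishes; pool += (1, 1) = (5, 4)
  P3 needs (1, 2) <= (5, 4) -> finishes; pool += (1, 2) = (6, 6)
  P7 needs (3, 4) <= (6, 6) -> finishes; pool += (1, 1) = (7, 7)
  P0 needs (5, 1) <= (7, 7) -> finishes; pool += (1, 1) = (8, 8)
(3) Precisely 21 of the possible complete orderings are safe sequences.


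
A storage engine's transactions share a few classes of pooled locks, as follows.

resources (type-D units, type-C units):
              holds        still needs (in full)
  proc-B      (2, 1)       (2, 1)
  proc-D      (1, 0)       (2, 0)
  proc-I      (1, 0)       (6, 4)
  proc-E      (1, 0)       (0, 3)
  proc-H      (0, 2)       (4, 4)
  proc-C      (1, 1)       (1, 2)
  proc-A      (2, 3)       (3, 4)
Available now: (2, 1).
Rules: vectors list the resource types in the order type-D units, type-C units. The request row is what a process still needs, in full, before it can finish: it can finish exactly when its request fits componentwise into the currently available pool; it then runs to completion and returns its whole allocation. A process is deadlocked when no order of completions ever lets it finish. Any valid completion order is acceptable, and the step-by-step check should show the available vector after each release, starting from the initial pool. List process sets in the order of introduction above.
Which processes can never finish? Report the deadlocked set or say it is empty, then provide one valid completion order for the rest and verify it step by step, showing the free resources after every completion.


The deadlocked set is proc-I, proc-H and proc-A.
Key observation: proc-B, proc-C, proc-E, proc-D can finish, but then (7, 3) is all there is, and the blocked group's type-C units demands exceed it.
A valid finishing order for the others: proc-B, proc-C, proc-E, proc-D. Check, step by step:
  pool = (2, 1)
  run proc-B (needs (2, 1), free (2, 1)); after release of (2, 1) the pool is (4, 2)
  run proc-C (needs (1, 2), free (4, 2)); after release of (1, 1) the pool is (5, 3)
  run proc-E (needs (0, 3), free (5, 3)); after release of (1, 0) the pool is (6, 3)
  run proc-D (needs (2, 0), free (6, 3)); after release of (1, 0) the pool is (7, 3)
The blocked processes can never fit:
  proc-I still needs (6, 4) but only (7, 3) is free — short on type-C units
  proc-H still needs (4, 4) but only (7, 3) is free — short on type-C units
  proc-A still needs (3, 4) but only (7, 3) is free — short on type-C units


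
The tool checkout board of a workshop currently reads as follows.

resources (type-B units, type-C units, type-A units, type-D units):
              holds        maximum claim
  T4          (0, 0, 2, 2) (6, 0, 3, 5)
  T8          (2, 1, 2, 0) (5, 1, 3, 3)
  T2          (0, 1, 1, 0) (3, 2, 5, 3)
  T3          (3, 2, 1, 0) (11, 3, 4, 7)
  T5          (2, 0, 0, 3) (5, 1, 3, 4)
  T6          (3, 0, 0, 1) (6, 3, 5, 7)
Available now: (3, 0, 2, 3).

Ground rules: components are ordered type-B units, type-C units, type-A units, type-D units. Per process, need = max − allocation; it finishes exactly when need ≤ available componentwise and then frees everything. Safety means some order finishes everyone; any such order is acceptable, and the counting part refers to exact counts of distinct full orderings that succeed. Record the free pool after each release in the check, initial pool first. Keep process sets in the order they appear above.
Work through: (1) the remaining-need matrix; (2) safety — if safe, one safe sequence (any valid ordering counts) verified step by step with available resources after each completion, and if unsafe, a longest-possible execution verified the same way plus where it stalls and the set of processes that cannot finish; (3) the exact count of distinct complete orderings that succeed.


(1) Outstanding need per process (order type-B units, type-C units, type-A units, type-D units):
  T4: (6, 0, 1, 3)
  T8: (3, 0, 1, 3)
  T2: (3, 1, 4, 3)
  T3: (8, 1, 3, 7)
  T5: (3, 1, 3, 1)
  T6: (3, 3, 5, 6)
(2) The state is UNSAFE.
Key observation: after T8, T5, T4, T2 the pool peaks at (7, 2, 7, 8), and each blocked process is short somewhere: T3 on type-B units; T6 on type-C units.
The run T8, T5, T4, T2 cannot be extended any further. Verifying each step:
  pool = (3, 0, 2, 3)
  run T8 (needs (3, 0, 1, 3), free (3, 0, 2, 3)); after release of (2, 1, 2, 0) the pool is (5, 1, 4, 3)
  run T5 (needs (3, 1, 3, 1), free (5, 1, 4, 3)); after release of (2, 0, 0, 3) the pool is (7, 1, 4, 6)
  run T4 (needs (6, 0, 1, 3), free (7, 1, 4, 6)); after release of (0, 0, 2, 2) the pool is (7, 1, 6, 8)
  run T2 (needs (3, 1, 4, 3), free (7, 1, 6, 8)); after release of (0, 1, 1, 0) the pool is (7, 2, 7, 8)
  T3 still needs (8, 1, 3, 7) but only (7, 2, 7, 8) is free — short on type-B units
  T6 still needs (3, 3, 5, 6) but only (7, 2, 7, 8) is free — short on type-C units
Permanently blocked: T3 and T6.
(3) The exact count: 0 of the possible complete orderings are safe sequences.


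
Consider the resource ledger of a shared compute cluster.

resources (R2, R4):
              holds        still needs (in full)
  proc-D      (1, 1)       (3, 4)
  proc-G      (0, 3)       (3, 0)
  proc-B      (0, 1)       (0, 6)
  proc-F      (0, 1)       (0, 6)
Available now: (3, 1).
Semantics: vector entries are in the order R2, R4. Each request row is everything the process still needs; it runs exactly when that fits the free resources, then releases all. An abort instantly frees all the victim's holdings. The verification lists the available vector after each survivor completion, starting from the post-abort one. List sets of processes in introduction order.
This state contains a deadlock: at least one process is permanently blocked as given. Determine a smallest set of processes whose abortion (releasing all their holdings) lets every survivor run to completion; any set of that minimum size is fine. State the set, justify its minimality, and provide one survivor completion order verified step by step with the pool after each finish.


Abort proc-F.
Key observation: no ordering could ever have run proc-B before the abort of proc-F; with (0, 1) back in the pool it fits at step 3.
Minimality: the empty abort set fails — the state is deadlocked as it stands.
Survivors finish in the order: proc-G, proc-D, proc-B. Walking it through (pool after the aborts first):
  pool = (3, 2)
  run proc-G (needs (3, 0), free (3, 2)); after release of (0, 3) the pool is (3, 5)
  run proc-D (needs (3, 4), free (3, 5)); after release of (1, 1) the pool is (4, 6)
  run proc-B (needs (0, 6), free (4, 6)); after release of (0, 1) the pool is (4, 7)


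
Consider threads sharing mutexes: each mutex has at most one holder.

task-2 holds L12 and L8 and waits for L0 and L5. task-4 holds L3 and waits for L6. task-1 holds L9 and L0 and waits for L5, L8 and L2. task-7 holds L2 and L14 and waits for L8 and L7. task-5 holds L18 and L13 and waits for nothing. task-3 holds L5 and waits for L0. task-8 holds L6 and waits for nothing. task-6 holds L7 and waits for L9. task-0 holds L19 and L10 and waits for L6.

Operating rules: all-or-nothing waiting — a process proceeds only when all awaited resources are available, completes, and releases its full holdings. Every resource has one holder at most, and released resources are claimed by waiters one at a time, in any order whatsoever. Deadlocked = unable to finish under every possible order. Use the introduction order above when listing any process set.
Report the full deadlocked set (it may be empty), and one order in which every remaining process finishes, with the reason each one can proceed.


Deadlocked set: task-2, task-1, task-7, task-3 and task-6.
Key observation: the wait chain closes on itself along task-2 -> task-1 -> task-2; task-7, task-3 and task-6 are caught in further circular waits.
One completion order for the rest: task-8, task-4, task-0, task-5.
Verifying each step:
  task-8: no waits; runs immediately, freeing L6
  run task-4 (all its waits — L6 — are resolved); releases L3
  run task-0 (all its waits — L6 — are resolved); releases L19 and L10
  task-5: no waits; runs immediately, freeing L18 and L13


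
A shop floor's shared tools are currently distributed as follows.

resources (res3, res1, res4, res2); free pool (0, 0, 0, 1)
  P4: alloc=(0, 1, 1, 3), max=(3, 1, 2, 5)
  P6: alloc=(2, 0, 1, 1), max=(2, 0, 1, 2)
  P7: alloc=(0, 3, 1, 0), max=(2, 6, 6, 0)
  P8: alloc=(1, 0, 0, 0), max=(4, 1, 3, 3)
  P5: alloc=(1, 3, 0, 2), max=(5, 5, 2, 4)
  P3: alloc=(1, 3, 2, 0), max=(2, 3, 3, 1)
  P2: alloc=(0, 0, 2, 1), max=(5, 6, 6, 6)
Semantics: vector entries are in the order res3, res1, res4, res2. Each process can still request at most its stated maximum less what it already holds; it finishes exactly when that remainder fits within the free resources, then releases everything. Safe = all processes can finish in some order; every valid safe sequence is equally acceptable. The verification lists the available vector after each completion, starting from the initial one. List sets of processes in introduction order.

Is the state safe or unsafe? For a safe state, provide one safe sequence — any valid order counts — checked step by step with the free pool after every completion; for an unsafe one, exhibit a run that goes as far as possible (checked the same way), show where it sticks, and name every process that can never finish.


SAFE. One safe sequence: P6, P3, P4, P8, P5, P2, P7.
Key observation: P6 marks the first exact bind of the order: its need (0, 0, 0, 1) fits the free (0, 0, 0, 1) with zero slack on a requested resource.
Step-by-step check:
  pool = (0, 0, 0, 1)
  P6: need (0, 0, 0, 1) fits (0, 0, 0, 1); releases (2, 0, 1, 1), pool now (2, 0, 1, 2)
  P3: need (1, 0, 1, 1) fits (2, 0, 1, 2); releases (1, 3, 2, 0), pool now (3, 3, 3, 2)
  P4: need (3, 0, 1, 2) fits (3, 3, 3, 2); releases (0, 1, 1, 3), pool now (3, 4, 4, 5)
  P8: need (3, 1, 3, 3) fits (3, 4, 4, 5); releases (1, 0, 0, 0), pool now (4, 4, 4, 5)
  P5: need (4, 2, 2, 2) fits (4, 4, 4, 5); releases (1, 3, 0, 2), pool now (5, 7, 4, 7)
  P2: need (5, 6, 4, 5) fits (5, 7, 4, 7); releases (0, 0, 2, 1), pool now (5, 7, 6, 8)
  P7: need (2, 3, 5, 0) fits (5, 7, 6, 8); releases (0, 3, 1, 0), pool now (5, 10, 7, 8)


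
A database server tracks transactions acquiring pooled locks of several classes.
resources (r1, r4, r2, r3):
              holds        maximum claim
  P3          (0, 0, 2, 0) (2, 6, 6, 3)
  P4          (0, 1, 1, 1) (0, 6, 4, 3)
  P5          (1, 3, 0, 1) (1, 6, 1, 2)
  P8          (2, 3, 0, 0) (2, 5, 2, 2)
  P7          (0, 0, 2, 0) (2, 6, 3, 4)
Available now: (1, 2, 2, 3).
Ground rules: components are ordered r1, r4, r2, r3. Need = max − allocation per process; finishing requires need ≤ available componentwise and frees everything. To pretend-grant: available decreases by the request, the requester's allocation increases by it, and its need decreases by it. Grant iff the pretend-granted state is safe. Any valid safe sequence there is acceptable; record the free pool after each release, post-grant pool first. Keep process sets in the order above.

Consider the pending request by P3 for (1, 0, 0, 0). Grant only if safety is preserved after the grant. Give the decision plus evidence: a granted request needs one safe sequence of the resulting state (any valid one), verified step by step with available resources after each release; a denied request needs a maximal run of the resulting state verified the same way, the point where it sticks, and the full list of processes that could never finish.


GRANT. The post-grant state is safe; one safe sequence: P8, P5, P7, P3, P4.
Key observation: (0, 2, 2, 3) free after granting still covers P8 first, and each release covers the next.
Step-by-step check of the post-grant state:
  pool = (0, 2, 2, 3)
  run P8 (needs (0, 2, 2, 2), free (0, 2, 2, 3)); after release of (2, 3, 0, 0) the pool is (2, 5, 2, 3)
  run P5 (needs (0, 3, 1, 1), free (2, 5, 2, 3)); after release of (1, 3, 0, 1) the pool is (3, 8, 2, 4)
  run P7 (needs (2, 6, 1, 4), free (3, 8, 2, 4)); after release of (0, 0, 2, 0) the pool is (3, 8, 4, 4)
  run P3 (needs (1, 6, 4, 3), free (3, 8, 4, 4)); after release of (1, 0, 2, 0) the pool is (4, 8, 6, 4)
  run P4 (needs (0, 5, 3, 2), free (4, 8, 6, 4)); after release of (0, 1, 1, 1) the pool is (4, 9, 7, 5)


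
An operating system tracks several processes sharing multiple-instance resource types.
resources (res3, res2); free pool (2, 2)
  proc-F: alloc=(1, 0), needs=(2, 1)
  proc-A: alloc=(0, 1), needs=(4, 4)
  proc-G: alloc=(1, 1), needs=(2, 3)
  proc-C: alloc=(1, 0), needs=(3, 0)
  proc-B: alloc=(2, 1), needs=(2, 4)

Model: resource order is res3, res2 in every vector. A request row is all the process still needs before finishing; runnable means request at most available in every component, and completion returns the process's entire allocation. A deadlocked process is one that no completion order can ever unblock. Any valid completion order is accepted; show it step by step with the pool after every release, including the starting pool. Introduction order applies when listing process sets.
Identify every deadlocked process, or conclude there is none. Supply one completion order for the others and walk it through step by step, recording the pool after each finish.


Deadlocked set: proc-A, proc-G and proc-B.
Key observation: no order helps: past proc-F, proc-C, the free pool tops out at (4, 2), below what each blocked process needs in res2.
A valid finishing order for the others: proc-F, proc-C. Check, step by step:
  pool = (2, 2)
  run proc-F (needs (2, 1), free (2, 2)); after release of (1, 0) the pool is (3, 2)
  run proc-C (needs (3, 0), free (3, 2)); after release of (1, 0) the pool is (4, 2)
The stuck group stays short no matter what:
  blocked: proc-A wants (4, 4), pool (4, 2) — not enough res2
  blocked: proc-G wants (2, 3), pool (4, 2) — not enough res2
  blocked: proc-B wants (2, 4), pool (4, 2) — not enough res2
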